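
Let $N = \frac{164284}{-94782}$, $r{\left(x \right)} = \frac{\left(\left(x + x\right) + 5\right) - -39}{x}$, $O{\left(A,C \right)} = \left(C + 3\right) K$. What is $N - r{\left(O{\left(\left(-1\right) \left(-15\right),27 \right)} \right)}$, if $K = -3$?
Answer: $- \frac{2306326}{710865} \approx -3.2444$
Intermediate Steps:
$O{\left(A,C \right)} = -9 - 3 C$ ($O{\left(A,C \right)} = \left(C + 3\right) \left(-3\right) = \left(3 + C\right) \left(-3\right) = -9 - 3 C$)
$r{\left(x \right)} = \frac{44 + 2 x}{x}$ ($r{\left(x \right)} = \frac{\left(2 x + 5\right) + 39}{x} = \frac{\left(5 + 2 x\right) + 39}{x} = \frac{44 + 2 x}{x}$)
$N = - \frac{82142}{47391}$ ($N = 164284 \left(- \frac{1}{94782}\right) = - \frac{82142}{47391} \approx -1.7333$)
$N - r{\left(O{\left(\left(-1\right) \left(-15\right),27 \right)} \right)} = - \frac{82142}{47391} - \left(2 + \frac{44}{-9 - 81}\right) = - \frac{82142}{47391} - \left(2 + \frac{44}{-90}\right) = - \frac{82142}{47391} - \left(2 + 44 \left(- \frac{1}{90}\right)\right) = - \frac{82142}{47391} - \left(2 - \frac{22}{45}\right) = - \frac{82142}{47391} - \frac{68}{45} = - \frac{2306326}{710865}$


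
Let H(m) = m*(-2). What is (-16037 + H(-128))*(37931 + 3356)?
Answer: -651550147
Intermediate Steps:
H(m) = -2*m
(-16037 + H(-128))*(37931 + 3356) = (-16037 - 2*(-128))*(37931 + 3356) = (-16037 + 256)*41287 = -15781*41287 = -651550147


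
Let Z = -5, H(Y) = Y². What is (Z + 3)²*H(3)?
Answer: 36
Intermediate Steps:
(Z + 3)²*H(3) = (-5 + 3)²*3² = (-2)²*9 = 4*9 = 36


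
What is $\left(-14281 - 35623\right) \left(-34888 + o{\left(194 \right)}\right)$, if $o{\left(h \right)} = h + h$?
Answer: $1721688000$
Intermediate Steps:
$o{\left(h \right)} = 2 h$
$\left(-14281 - 35623\right) \left(-34888 + o{\left(194 \right)}\right) = \left(-14281 - 35623\right) \left(-34888 + 2 \cdot 194\right) = - 49904 \left(-34888 + 388\right) = \left(-49904\right) \left(-34500\right) = 1721688000$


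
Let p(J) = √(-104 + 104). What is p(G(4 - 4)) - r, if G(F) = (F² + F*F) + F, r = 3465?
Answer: -3465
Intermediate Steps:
G(F) = F + 2*F² (G(F) = (F² + F²) + F = 2*F² + F = F + 2*F²)
p(J) = 0 (p(J) = √0 = 0)
p(G(4 - 4)) - r = 0 - 1*3465 = 0 - 3465 = -3465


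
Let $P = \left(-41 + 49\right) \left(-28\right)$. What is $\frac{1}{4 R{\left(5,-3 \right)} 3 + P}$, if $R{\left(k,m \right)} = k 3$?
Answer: $- \frac{1}{44} \approx -0.022727$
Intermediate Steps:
$R{\left(k,m \right)} = 3 k$
$P = -224$ ($P = 8 \left(-28\right) = -224$)
$\frac{1}{4 R{\left(5,-3 \right)} 3 + P} = \frac{1}{4 \cdot 3 \cdot 5 \cdot 3 - 224} = \frac{1}{4 \cdot 15 \cdot 3 - 224} = \frac{1}{60 \cdot 3 - 224} = \frac{1}{180 - 224} = \frac{1}{-44} = - \frac{1}{44}$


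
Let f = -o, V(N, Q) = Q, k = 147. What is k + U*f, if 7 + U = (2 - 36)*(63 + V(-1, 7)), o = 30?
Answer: 71757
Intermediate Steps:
f = -30 (f = -1*30 = -30)
U = -2387 (U = -7 + (2 - 36)*(63 + 7) = -7 - 34*70 = -7 - 2380 = -2387)
k + U*f = 147 - 2387*(-30) = 147 + 71610 = 71757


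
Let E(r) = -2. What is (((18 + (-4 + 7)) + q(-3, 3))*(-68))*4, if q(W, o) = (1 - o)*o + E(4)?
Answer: -3536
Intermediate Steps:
q(W, o) = -2 + o*(1 - o) (q(W, o) = (1 - o)*o - 2 = o*(1 - o) - 2 = -2 + o*(1 - o))
(((18 + (-4 + 7)) + q(-3, 3))*(-68))*4 = (((18 + (-4 + 7)) + (-2 + 3 - 1*3²))*(-68))*4 = (((18 + 3) + (-2 + 3 - 1*9))*(-68))*4 = ((21 + (-2 + 3 - 9))*(-68))*4 = ((21 - 8)*(-68))*4 = (13*(-68))*4 = -884*4 = -3536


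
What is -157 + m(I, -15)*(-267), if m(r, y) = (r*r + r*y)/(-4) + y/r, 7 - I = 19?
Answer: 84545/4 ≈ 21136.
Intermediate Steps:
I = -12 (I = 7 - 1*19 = 7 - 19 = -12)
m(r, y) = -r**2/4 + y/r - r*y/4 (m(r, y) = (r**2 + r*y)*(-1/4) + y/r = (-r**2/4 - r*y/4) + y/r = -r**2/4 + y/r - r*y/4)
-157 + m(I, -15)*(-267) = -157 + ((-15 - 1/4*(-12)**2*(-12 - 15))/(-12))*(-267) = -157 - (-15 - 1/4*144*(-27))/12*(-267) = -157 - (-15 + 972)/12*(-267) = -157 - 1/12*957*(-267) = -157 - 319/4*(-267) = -157 + 85173/4 = 84545/4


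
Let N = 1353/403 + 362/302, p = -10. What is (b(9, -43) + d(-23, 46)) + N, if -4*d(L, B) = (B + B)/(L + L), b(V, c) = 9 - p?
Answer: 2927759/121706 ≈ 24.056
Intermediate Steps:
N = 277246/60853 (N = 1353*(1/403) + 362*(1/302) = 1353/403 + 181/151 = 277246/60853 ≈ 4.5560)
b(V, c) = 19 (b(V, c) = 9 - 1*(-10) = 9 + 10 = 19)
d(L, B) = -B/(4*L) (d(L, B) = -(B + B)/(4*(L + L)) = -2*B/(4*(2*L)) = -2*B*1/(2*L)/4 = -B/(4*L))
(b(9, -43) + d(-23, 46)) + N = (19 - ¼*46/(-23)) + 277246/60853 = (19 - ¼*46*(-1/23)) + 277246/60853 = (19 + ½) + 277246/60853 = 39/2 + 277246/60853 = 2927759/121706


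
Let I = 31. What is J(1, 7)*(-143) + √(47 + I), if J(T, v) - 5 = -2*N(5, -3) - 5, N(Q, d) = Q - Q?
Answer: √78 ≈ 8.8318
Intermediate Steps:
N(Q, d) = 0
J(T, v) = 0 (J(T, v) = 5 + (-2*0 - 5) = 5 + (0 - 5) = 5 - 5 = 0)
J(1, 7)*(-143) + √(47 + I) = 0*(-143) + √(47 + 31) = 0 + √78 = √78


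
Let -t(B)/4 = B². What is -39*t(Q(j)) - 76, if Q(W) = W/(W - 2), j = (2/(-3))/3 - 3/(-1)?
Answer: 93776/49 ≈ 1913.8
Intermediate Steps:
j = 25/9 (j = (2*(-⅓))*(⅓) - 3*(-1) = -⅔*⅓ + 3 = -2/9 + 3 = 25/9 ≈ 2.7778)
Q(W) = W/(-2 + W)
t(B) = -4*B²
-39*t(Q(j)) - 76 = -(-156)*(25/(9*(-2 + 25/9)))² - 76 = -(-156)*(25/(9*(7/9)))² - 76 = -(-156)*((25/9)*(9/7))² - 76 = -(-156)*(25/7)² - 76 = -(-156)*625/49 - 76 = -39*(-2500/49) - 76 = 97500/49 - 76 = 93776/49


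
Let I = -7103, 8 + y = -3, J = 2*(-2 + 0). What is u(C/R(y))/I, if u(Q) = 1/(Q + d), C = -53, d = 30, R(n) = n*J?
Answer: -44/8999501 ≈ -4.8892e-6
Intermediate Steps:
J = -4 (J = 2*(-2) = -4)
y = -11 (y = -8 - 3 = -11)
R(n) = -4*n (R(n) = n*(-4) = -4*n)
u(Q) = 1/(30 + Q) (u(Q) = 1/(Q + 30) = 1/(30 + Q))
u(C/R(y))/I = 1/((30 - 53/((-4*(-11))))*(-7103)) = -1/7103/(30 - 53/44) = -1/7103/(1267/44) = (44/1267)*(-1/7103) = -44/8999501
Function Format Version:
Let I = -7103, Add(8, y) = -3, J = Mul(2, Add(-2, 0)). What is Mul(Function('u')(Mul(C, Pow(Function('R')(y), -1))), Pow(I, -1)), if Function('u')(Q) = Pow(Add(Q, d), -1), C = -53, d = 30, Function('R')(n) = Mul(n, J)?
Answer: Rational(-44, 8999501) ≈ -4.8892e-6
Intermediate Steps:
J = -4 (J = Mul(2, -2) = -4)
y = -11 (y = Add(-8, -3) = -11)
Function('R')(n) = Mul(-4, n) (Function('R')(n) = Mul(n, -4) = Mul(-4, n))
Function('u')(Q) = Pow(Add(30, Q), -1) (Function('u')(Q) = Pow(Add(Q, 30), -1) = Pow(Add(30, Q), -1))
Mul(Function('u')(Mul(C, Pow(Function('R')(y), -1))), Pow(I, -1)) = Mul(Pow(Add(30, Mul(-53, Pow(Mul(-4, -11), -1))), -1), Pow(-7103, -1)) = Mul(Pow(Add(30, Mul(-53, Pow(44, -1))), -1), Rational(-1, 7103)) = Mul(Pow(Add(30, Mul(-53, Rational(1, 44))), -1), Rational(-1, 7103)) = Mul(Pow(Add(30, Rational(-53, 44)), -1), Rational(-1, 7103)) = Mul(Pow(Rational(1267, 44), -1), Rational(-1, 7103)) = Mul(Rational(44, 1267), Rational(-1, 7103)) = Rational(-44, 8999501)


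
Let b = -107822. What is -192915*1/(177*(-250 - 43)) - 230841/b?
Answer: 840310929/143378378 ≈ 5.8608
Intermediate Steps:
-192915*1/(177*(-250 - 43)) - 230841/b = -192915*1/(177*(-250 - 43)) - 230841/(-107822) = -192915/((-293*177)) - 230841*(-1/107822) = -192915/(-51861) + 17757/8294 = -192915*(-1/51861) + 17757/8294 = 64305/17287 + 17757/8294 = 840310929/143378378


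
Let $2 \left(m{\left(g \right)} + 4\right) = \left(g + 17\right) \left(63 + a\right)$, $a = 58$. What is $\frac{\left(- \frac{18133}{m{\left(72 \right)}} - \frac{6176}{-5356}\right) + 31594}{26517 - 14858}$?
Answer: $\frac{455205337336}{167994286161} \approx 2.7096$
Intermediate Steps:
$m{\left(g \right)} = \frac{2049}{2} + \frac{121 g}{2}$ ($m{\left(g \right)} = -4 + \frac{\left(g + 17\right) \left(63 + 58\right)}{2} = -4 + \frac{\left(17 + g\right) 121}{2} = -4 + \frac{2057 + 121 g}{2} = -4 + \left(\frac{2057}{2} + \frac{121 g}{2}\right) = \frac{2049}{2} + \frac{121 g}{2}$)
$\frac{\left(- \frac{18133}{m{\left(72 \right)}} - \frac{6176}{-5356}\right) + 31594}{26517 - 14858} = \frac{\left(- \frac{18133}{\frac{2049}{2} + \frac{121}{2} \cdot 72} - \frac{6176}{-5356}\right) + 31594}{26517 - 14858} = \frac{\left(- \frac{18133}{\frac{2049}{2} + 4356} - - \frac{1544}{1339}\right) + 31594}{11659} = \left(\left(- \frac{18133}{\frac{10761}{2}} + \frac{1544}{1339}\right) + 31594\right) \frac{1}{11659} = \left(\left(\left(-18133\right) \frac{2}{10761} + \frac{1544}{1339}\right) + 31594\right) \frac{1}{11659} = \left(\left(- \frac{36266}{10761} + \frac{1544}{1339}\right) + 31594\right) \frac{1}{11659} = \left(- \frac{31945190}{14408979} + 31594\right) \frac{1}{11659} = \frac{455205337336}{14408979} \cdot \frac{1}{11659} = \frac{455205337336}{167994286161}$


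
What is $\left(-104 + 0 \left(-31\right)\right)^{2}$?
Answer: $10816$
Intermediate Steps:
$\left(-104 + 0 \left(-31\right)\right)^{2} = \left(-104 + 0\right)^{2} = \left(-104\right)^{2} = 10816$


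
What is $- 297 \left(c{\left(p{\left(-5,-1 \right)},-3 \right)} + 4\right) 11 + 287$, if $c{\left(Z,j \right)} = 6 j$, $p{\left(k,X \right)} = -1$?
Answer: $46025$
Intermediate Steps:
$- 297 \left(c{\left(p{\left(-5,-1 \right)},-3 \right)} + 4\right) 11 + 287 = - 297 \left(6 \left(-3\right) + 4\right) 11 + 287 = - 297 \left(-18 + 4\right) 11 + 287 = - 297 \left(\left(-14\right) 11\right) + 287 = \left(-297\right) \left(-154\right) + 287 = 45738 + 287 = 46025$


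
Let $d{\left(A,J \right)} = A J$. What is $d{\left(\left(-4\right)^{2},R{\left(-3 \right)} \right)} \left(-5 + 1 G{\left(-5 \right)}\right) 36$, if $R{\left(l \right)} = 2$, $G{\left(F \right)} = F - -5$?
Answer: $-5760$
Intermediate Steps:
$G{\left(F \right)} = 5 + F$ ($G{\left(F \right)} = F + 5 = 5 + F$)
$d{\left(\left(-4\right)^{2},R{\left(-3 \right)} \right)} \left(-5 + 1 G{\left(-5 \right)}\right) 36 = \left(-4\right)^{2} \cdot 2 \left(-5 + 1 \left(5 - 5\right)\right) 36 = 16 \cdot 2 \left(-5 + 1 \cdot 0\right) 36 = 32 \left(-5 + 0\right) 36 = 32 \left(-5\right) 36 = \left(-160\right) 36 = -5760$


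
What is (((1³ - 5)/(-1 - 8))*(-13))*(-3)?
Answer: 52/3 ≈ 17.333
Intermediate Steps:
(((1³ - 5)/(-1 - 8))*(-13))*(-3) = (((1 - 5)/(-9))*(-13))*(-3) = (-4*(-⅑)*(-13))*(-3) = ((4/9)*(-13))*(-3) = -52/9*(-3) = 52/3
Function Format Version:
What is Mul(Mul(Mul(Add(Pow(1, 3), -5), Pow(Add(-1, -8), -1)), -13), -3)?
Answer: Rational(52, 3) ≈ 17.333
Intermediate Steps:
Mul(Mul(Mul(Add(Pow(1, 3), -5), Pow(Add(-1, -8), -1)), -13), -3) = Mul(Mul(Mul(Add(1, -5), Pow(-9, -1)), -13), -3) = Mul(Mul(Mul(-4, Rational(-1, 9)), -13), -3) = Mul(Mul(Rational(4, 9), -13), -3) = Mul(Rational(-52, 9), -3) = Rational(52, 3)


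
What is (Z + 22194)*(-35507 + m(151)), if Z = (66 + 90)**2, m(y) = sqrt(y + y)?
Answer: -1652140710 + 46530*sqrt(302) ≈ -1.6513e+9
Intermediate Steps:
m(y) = sqrt(2)*sqrt(y) (m(y) = sqrt(2*y) = sqrt(2)*sqrt(y))
Z = 24336 (Z = 156**2 = 24336)
(Z + 22194)*(-35507 + m(151)) = (24336 + 22194)*(-35507 + sqrt(2)*sqrt(151)) = 46530*(-35507 + sqrt(302)) = -1652140710 + 46530*sqrt(302)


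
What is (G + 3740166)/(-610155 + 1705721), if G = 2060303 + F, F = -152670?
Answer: 5647799/1095566 ≈ 5.1551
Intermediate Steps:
G = 1907633 (G = 2060303 - 152670 = 1907633)
(G + 3740166)/(-610155 + 1705721) = (1907633 + 3740166)/(-610155 + 1705721) = 5647799/1095566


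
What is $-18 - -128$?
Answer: $110$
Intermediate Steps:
$-18 - -128 = -18 + 128 = 110$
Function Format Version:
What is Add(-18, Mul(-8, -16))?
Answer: 110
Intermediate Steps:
Add(-18, Mul(-8, -16)) = Add(-18, 128) = 110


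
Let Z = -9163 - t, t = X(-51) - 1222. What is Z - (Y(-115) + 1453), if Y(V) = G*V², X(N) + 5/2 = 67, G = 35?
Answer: -944667/2 ≈ -4.7233e+5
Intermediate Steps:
X(N) = 129/2 (X(N) = -5/2 + 67 = 129/2)
t = -2315/2 (t = 129/2 - 1222 = -2315/2 ≈ -1157.5)
Z = -16011/2 (Z = -9163 - 1*(-2315/2) = -9163 + 2315/2 = -16011/2 ≈ -8005.5)
Y(V) = 35*V²
Z - (Y(-115) + 1453) = -16011/2 - (35*(-115)² + 1453) = -16011/2 - (35*13225 + 1453) = -16011/2 - (462875 + 1453) = -16011/2 - 1*464328 = -16011/2 - 464328 = -944667/2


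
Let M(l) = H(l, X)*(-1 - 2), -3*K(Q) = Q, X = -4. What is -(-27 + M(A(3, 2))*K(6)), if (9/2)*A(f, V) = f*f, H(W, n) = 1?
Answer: 21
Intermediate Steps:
K(Q) = -Q/3
A(f, V) = 2*f²/9 (A(f, V) = 2*(f*f)/9 = 2*f²/9)
M(l) = -3 (M(l) = 1*(-1 - 2) = 1*(-3) = -3)
-(-27 + M(A(3, 2))*K(6)) = -(-27 - (-1)*6) = -(-27 - 3*(-2)) = -(-27 + 6) = -1*(-21) = 21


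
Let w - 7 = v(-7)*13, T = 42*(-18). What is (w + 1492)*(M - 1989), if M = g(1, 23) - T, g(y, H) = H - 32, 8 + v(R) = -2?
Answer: -1700298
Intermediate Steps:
v(R) = -10 (v(R) = -8 - 2 = -10)
g(y, H) = -32 + H
T = -756
w = -123 (w = 7 - 10*13 = 7 - 130 = -123)
M = 747 (M = (-32 + 23) - 1*(-756) = -9 + 756 = 747)
(w + 1492)*(M - 1989) = (-123 + 1492)*(747 - 1989) = 1369*(-1242) = -1700298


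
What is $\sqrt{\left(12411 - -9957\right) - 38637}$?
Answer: $i \sqrt{16269} \approx 127.55 i$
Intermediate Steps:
$\sqrt{\left(12411 - -9957\right) - 38637} = \sqrt{\left(12411 + 9957\right) - 38637} = \sqrt{22368 - 38637} = \sqrt{-16269} = i \sqrt{16269}$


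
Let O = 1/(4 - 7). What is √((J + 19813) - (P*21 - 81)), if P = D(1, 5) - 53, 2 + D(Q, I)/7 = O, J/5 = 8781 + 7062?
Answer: √100565 ≈ 317.12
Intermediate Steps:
J = 79215 (J = 5*(8781 + 7062) = 5*15843 = 79215)
O = -⅓ (O = 1/(-3) = -⅓ ≈ -0.33333)
D(Q, I) = -49/3 (D(Q, I) = -14 + 7*(-⅓) = -14 - 7/3 = -49/3)
P = -208/3 (P = -49/3 - 53 = -208/3 ≈ -69.333)
√((J + 19813) - (P*21 - 81)) = √((79215 + 19813) - (-208/3*21 - 81)) = √(99028 - (-1456 - 81)) = √(99028 - 1*(-1537)) = √(99028 + 1537) = √100565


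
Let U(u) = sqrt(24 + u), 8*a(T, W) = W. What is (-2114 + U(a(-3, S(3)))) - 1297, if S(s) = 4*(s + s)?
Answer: -3411 + 3*sqrt(3) ≈ -3405.8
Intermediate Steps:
S(s) = 8*s (S(s) = 4*(2*s) = 8*s)
a(T, W) = W/8
(-2114 + U(a(-3, S(3)))) - 1297 = (-2114 + sqrt(24 + (8*3)/8)) - 1297 = (-2114 + sqrt(24 + (1/8)*24)) - 1297 = (-2114 + sqrt(24 + 3)) - 1297 = (-2114 + sqrt(27)) - 1297 = (-2114 + 3*sqrt(3)) - 1297 = -3411 + 3*sqrt(3)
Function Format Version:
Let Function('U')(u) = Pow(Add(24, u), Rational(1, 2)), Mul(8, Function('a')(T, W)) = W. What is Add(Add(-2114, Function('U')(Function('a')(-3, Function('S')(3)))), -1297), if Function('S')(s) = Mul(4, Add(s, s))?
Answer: Add(-3411, Mul(3, Pow(3, Rational(1, 2)))) ≈ -3405.8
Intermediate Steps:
Function('S')(s) = Mul(8, s) (Function('S')(s) = Mul(4, Mul(2, s)) = Mul(8, s))
Function('a')(T, W) = Mul(Rational(1, 8), W)
Add(Add(-2114, Function('U')(Function('a')(-3, Function('S')(3)))), -1297) = Add(Add(-2114, Pow(Add(24, Mul(Rational(1, 8), Mul(8, 3))), Rational(1, 2))), -1297) = Add(Add(-2114, Pow(Add(24, Mul(Rational(1, 8), 24)), Rational(1, 2))), -1297) = Add(Add(-2114, Pow(Add(24, 3), Rational(1, 2))), -1297) = Add(Add(-2114, Pow(27, Rational(1, 2))), -1297) = Add(Add(-2114, Mul(3, Pow(3, Rational(1, 2)))), -1297) = Add(-3411, Mul(3, Pow(3, Rational(1, 2))))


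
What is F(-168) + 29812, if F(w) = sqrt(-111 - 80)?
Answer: 29812 + I*sqrt(191) ≈ 29812.0 + 13.82*I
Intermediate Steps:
F(w) = I*sqrt(191) (F(w) = sqrt(-191) = I*sqrt(191))
F(-168) + 29812 = I*sqrt(191) + 29812 = 29812 + I*sqrt(191)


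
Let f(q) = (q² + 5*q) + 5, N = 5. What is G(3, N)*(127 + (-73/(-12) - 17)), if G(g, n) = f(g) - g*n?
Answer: 9751/6 ≈ 1625.2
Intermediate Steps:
f(q) = 5 + q² + 5*q
G(g, n) = 5 + g² + 5*g - g*n (G(g, n) = (5 + g² + 5*g) - g*n = 5 + g² + 5*g - g*n)
G(3, N)*(127 + (-73/(-12) - 17)) = (5 + 3² + 5*3 - 1*3*5)*(127 + (-73/(-12) - 17)) = (5 + 9 + 15 - 15)*(127 + (-73*(-1/12) - 17)) = 14*(127 + (73/12 - 17)) = 14*(127 - 131/12) = 14*(1393/12) = 9751/6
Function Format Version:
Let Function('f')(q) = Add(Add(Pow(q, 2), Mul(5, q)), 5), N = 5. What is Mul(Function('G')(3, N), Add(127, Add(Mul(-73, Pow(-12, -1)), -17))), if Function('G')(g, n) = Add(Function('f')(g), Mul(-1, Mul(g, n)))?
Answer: Rational(9751, 6) ≈ 1625.2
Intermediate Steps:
Function('f')(q) = Add(5, Pow(q, 2), Mul(5, q))
Function('G')(g, n) = Add(5, Pow(g, 2), Mul(5, g), Mul(-1, g, n)) (Function('G')(g, n) = Add(Add(5, Pow(g, 2), Mul(5, g)), Mul(-1, Mul(g, n))) = Add(Add(5, Pow(g, 2), Mul(5, g)), Mul(-1, g, n)) = Add(5, Pow(g, 2), Mul(5, g), Mul(-1, g, n)))
Mul(Function('G')(3, N), Add(127, Add(Mul(-73, Pow(-12, -1)), -17))) = Mul(Add(5, Pow(3, 2), Mul(5, 3), Mul(-1, 3, 5)), Add(127, Add(Mul(-73, Pow(-12, -1)), -17))) = Mul(Add(5, 9, 15, -15), Add(127, Add(Mul(-73, Rational(-1, 12)), -17))) = Mul(14, Add(127, Add(Rational(73, 12), -17))) = Mul(14, Add(127, Rational(-131, 12))) = Mul(14, Rational(1393, 12)) = Rational(9751, 6)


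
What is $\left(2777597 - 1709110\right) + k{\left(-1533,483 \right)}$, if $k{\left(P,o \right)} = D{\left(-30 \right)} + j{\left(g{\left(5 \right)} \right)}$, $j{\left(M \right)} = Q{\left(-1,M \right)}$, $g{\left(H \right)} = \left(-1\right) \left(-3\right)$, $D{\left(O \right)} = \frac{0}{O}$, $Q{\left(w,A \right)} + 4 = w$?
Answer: $1068482$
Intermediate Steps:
$Q{\left(w,A \right)} = -4 + w$
$D{\left(O \right)} = 0$
$g{\left(H \right)} = 3$
$j{\left(M \right)} = -5$ ($j{\left(M \right)} = -4 - 1 = -5$)
$k{\left(P,o \right)} = -5$ ($k{\left(P,o \right)} = 0 - 5 = -5$)
$\left(2777597 - 1709110\right) + k{\left(-1533,483 \right)} = \left(2777597 - 1709110\right) - 5 = 1068487 - 5 = 1068482$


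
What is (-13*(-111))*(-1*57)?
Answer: -82251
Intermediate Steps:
(-13*(-111))*(-1*57) = 1443*(-57) = -82251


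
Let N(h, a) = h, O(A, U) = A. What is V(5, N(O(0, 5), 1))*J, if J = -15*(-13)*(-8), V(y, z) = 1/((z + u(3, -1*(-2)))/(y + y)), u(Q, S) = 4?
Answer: -3900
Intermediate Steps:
V(y, z) = 2*y/(4 + z) (V(y, z) = 1/((z + 4)/(y + y)) = 1/((4 + z)/((2*y))) = 1/((4 + z)*(1/(2*y))) = 1/((4 + z)/(2*y)) = 1*(2*y/(4 + z)) = 2*y/(4 + z))
J = -1560 (J = 195*(-8) = -1560)
V(5, N(O(0, 5), 1))*J = (2*5/(4 + 0))*(-1560) = (2*5/4)*(-1560) = (2*5*(¼))*(-1560) = (5/2)*(-1560) = -3900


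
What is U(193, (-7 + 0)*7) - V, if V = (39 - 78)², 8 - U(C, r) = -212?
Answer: -1301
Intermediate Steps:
U(C, r) = 220 (U(C, r) = 8 - 1*(-212) = 8 + 212 = 220)
V = 1521 (V = (-39)² = 1521)
U(193, (-7 + 0)*7) - V = 220 - 1*1521 = 220 - 1521 = -1301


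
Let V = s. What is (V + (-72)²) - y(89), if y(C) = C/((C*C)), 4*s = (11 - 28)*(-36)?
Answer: 474992/89 ≈ 5337.0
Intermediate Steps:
s = 153 (s = ((11 - 28)*(-36))/4 = (-17*(-36))/4 = (¼)*612 = 153)
V = 153
y(C) = 1/C (y(C) = C/(C²) = C/C² = 1/C)
(V + (-72)²) - y(89) = (153 + (-72)²) - 1/89 = (153 + 5184) - 1*1/89 = 5337 - 1/89 = 474992/89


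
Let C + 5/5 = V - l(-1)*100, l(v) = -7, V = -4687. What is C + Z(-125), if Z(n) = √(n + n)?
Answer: -3988 + 5*I*√10 ≈ -3988.0 + 15.811*I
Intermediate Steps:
Z(n) = √2*√n (Z(n) = √(2*n) = √2*√n)
C = -3988 (C = -1 + (-4687 - (-7)*100) = -1 + (-4687 - 1*(-700)) = -1 + (-4687 + 700) = -1 - 3987 = -3988)
C + Z(-125) = -3988 + √2*√(-125) = -3988 + √2*(5*I*√5) = -3988 + 5*I*√10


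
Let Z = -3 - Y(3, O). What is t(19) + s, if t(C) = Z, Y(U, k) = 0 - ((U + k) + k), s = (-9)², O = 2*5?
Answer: 101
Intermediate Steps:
O = 10
s = 81
Y(U, k) = -U - 2*k (Y(U, k) = 0 - (U + 2*k) = 0 + (-U - 2*k) = -U - 2*k)
Z = 20 (Z = -3 - (-1*3 - 2*10) = -3 - (-3 - 20) = -3 - 1*(-23) = -3 + 23 = 20)
t(C) = 20
t(19) + s = 20 + 81 = 101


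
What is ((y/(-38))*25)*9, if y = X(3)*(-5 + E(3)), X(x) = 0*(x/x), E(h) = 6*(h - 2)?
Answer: 0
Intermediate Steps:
E(h) = -12 + 6*h (E(h) = 6*(-2 + h) = -12 + 6*h)
X(x) = 0 (X(x) = 0*1 = 0)
y = 0 (y = 0*(-5 + (-12 + 6*3)) = 0*(-5 + (-12 + 18)) = 0*(-5 + 6) = 0*1 = 0)
((y/(-38))*25)*9 = ((0/(-38))*25)*9 = ((0*(-1/38))*25)*9 = (0*25)*9 = 0*9 = 0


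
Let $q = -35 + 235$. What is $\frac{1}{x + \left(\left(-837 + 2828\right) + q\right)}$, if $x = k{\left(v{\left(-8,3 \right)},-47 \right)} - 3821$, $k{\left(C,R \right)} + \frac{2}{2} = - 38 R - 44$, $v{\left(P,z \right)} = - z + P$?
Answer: $\frac{1}{111} \approx 0.009009$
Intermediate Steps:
$q = 200$
$v{\left(P,z \right)} = P - z$
$k{\left(C,R \right)} = -45 - 38 R$ ($k{\left(C,R \right)} = -1 - \left(44 + 38 R\right) = -45 - 38 R$)
$x = -2080$ ($x = \left(-45 - -1786\right) - 3821 = \left(-45 + 1786\right) - 3821 = 1741 - 3821 = -2080$)
$\frac{1}{x + \left(\left(-837 + 2828\right) + q\right)} = \frac{1}{-2080 + \left(\left(-837 + 2828\right) + 200\right)} = \frac{1}{-2080 + \left(1991 + 200\right)} = \frac{1}{-2080 + 2191} = \frac{1}{111}$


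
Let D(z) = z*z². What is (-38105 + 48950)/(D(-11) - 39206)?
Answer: -10845/40537 ≈ -0.26753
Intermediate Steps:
D(z) = z³
(-38105 + 48950)/(D(-11) - 39206) = (-38105 + 48950)/((-11)³ - 39206) = 10845/(-1331 - 39206) = 10845/(-40537) = 10845*(-1/40537) = -10845/40537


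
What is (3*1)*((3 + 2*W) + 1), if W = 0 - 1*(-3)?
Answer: 30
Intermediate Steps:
W = 3 (W = 0 + 3 = 3)
(3*1)*((3 + 2*W) + 1) = (3*1)*((3 + 2*3) + 1) = 3*((3 + 6) + 1) = 3*(9 + 1) = 3*10 = 30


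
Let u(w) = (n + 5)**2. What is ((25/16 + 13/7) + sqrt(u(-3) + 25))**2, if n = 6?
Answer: 1978113/12544 + 383*sqrt(146)/56 ≈ 240.33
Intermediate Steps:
u(w) = 121 (u(w) = (6 + 5)**2 = 11**2 = 121)
((25/16 + 13/7) + sqrt(u(-3) + 25))**2 = ((25/16 + 13/7) + sqrt(121 + 25))**2 = ((25*(1/16) + 13*(1/7)) + sqrt(146))**2 = ((25/16 + 13/7) + sqrt(146))**2 = (383/112 + sqrt(146))**2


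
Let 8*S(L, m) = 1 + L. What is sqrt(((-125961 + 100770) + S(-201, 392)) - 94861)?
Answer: I*sqrt(120077) ≈ 346.52*I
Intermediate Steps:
S(L, m) = 1/8 + L/8 (S(L, m) = (1 + L)/8 = 1/8 + L/8)
sqrt(((-125961 + 100770) + S(-201, 392)) - 94861) = sqrt(((-125961 + 100770) + (1/8 + (1/8)*(-201))) - 94861) = sqrt((-25191 + (1/8 - 201/8)) - 94861) = sqrt((-25191 - 25) - 94861) = sqrt(-25216 - 94861) = sqrt(-120077) = I*sqrt(120077)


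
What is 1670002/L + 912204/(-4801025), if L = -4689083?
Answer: -12295121620982/22512404710075 ≈ -0.54615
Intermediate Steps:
1670002/L + 912204/(-4801025) = 1670002/(-4689083) + 912204/(-4801025) = 1670002*(-1/4689083) + 912204*(-1/4801025) = -1670002/4689083 - 912204/4801025 = -12295121620982/22512404710075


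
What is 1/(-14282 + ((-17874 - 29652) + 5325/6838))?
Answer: -6838/422637779 ≈ -1.6179e-5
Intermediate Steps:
1/(-14282 + ((-17874 - 29652) + 5325/6838)) = 1/(-14282 + (-47526 + 5325*(1/6838))) = 1/(-14282 + (-47526 + 5325/6838)) = 1/(-14282 - 324977463/6838) = 1/(-422637779/6838) = -6838/422637779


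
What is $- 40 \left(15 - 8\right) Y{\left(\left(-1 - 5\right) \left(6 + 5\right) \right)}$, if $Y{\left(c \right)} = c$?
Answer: $18480$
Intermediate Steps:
$- 40 \left(15 - 8\right) Y{\left(\left(-1 - 5\right) \left(6 + 5\right) \right)} = - 40 \left(15 - 8\right) \left(-1 - 5\right) \left(6 + 5\right) = \left(-40\right) 7 \left(\left(-6\right) 11\right) = \left(-280\right) \left(-66\right) = 18480$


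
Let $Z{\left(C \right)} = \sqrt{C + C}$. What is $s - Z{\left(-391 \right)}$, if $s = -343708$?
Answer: $-343708 - i \sqrt{782} \approx -3.4371 \cdot 10^{5} - 27.964 i$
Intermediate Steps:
$Z{\left(C \right)} = \sqrt{2} \sqrt{C}$ ($Z{\left(C \right)} = \sqrt{2 C} = \sqrt{2} \sqrt{C}$)
$s - Z{\left(-391 \right)} = -343708 - \sqrt{2} \sqrt{-391} = -343708 - \sqrt{2} i \sqrt{391} = -343708 - i \sqrt{782}$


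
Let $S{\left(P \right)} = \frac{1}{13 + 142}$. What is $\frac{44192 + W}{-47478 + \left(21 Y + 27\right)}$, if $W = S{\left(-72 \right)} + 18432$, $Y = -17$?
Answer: $- \frac{9706721}{7410240} \approx -1.3099$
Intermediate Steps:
$S{\left(P \right)} = \frac{1}{155}$
$W = \frac{2856961}{155}$ ($W = \frac{1}{155} + 18432 = \frac{2856961}{155} \approx 18432.0$)
$\frac{44192 + W}{-47478 + \left(21 Y + 27\right)} = \frac{44192 + \frac{2856961}{155}}{-47478 + \left(21 \left(-17\right) + 27\right)} = \frac{9706721}{155 \left(-47478 + \left(-357 + 27\right)\right)} = \frac{9706721}{155 \left(-47478 - 330\right)} = \frac{9706721}{155 \left(-47808\right)} = \frac{9706721}{155} \left(- \frac{1}{47808}\right) = - \frac{9706721}{7410240}$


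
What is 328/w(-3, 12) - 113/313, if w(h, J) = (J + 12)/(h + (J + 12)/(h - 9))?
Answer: -64504/939 ≈ -68.694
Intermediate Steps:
w(h, J) = (12 + J)/(h + (12 + J)/(-9 + h))
328/w(-3, 12) - 113/313 = 328/(((-108 - 9*12 + 12*(-3) + 12*(-3))/(12 + 12 + (-3)² - 9*(-3)))) - 113/313 = 328/(((-108 - 108 - 36 - 36)/(12 + 12 + 9 + 27))) - 113*1/313 = 328/((-288/60)) - 113/313 = 328/(((1/60)*(-288))) - 113/313 = 328/(-24/5) - 113/313 = 328*(-5/24) - 113/313 = -205/3 - 113/313 = -64504/939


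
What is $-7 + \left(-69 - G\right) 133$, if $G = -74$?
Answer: $658$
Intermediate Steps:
$-7 + \left(-69 - G\right) 133 = -7 + \left(-69 - -74\right) 133 = -7 + \left(-69 + 74\right) 133 = -7 + 5 \cdot 133 = -7 + 665 = 658$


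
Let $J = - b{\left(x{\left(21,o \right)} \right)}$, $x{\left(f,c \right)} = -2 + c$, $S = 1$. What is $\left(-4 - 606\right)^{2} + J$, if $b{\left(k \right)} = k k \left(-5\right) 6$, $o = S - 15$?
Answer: $379780$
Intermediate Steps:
$o = -14$ ($o = 1 - 15 = -14$)
$b{\left(k \right)} = - 30 k^{2}$ ($b{\left(k \right)} = k - 5 k 6 = k \left(- 30 k\right) = - 30 k^{2}$)
$J = 7680$ ($J = - \left(-30\right) \left(-2 - 14\right)^{2} = - \left(-30\right) \left(-16\right)^{2} = - \left(-30\right) 256 = \left(-1\right) \left(-7680\right) = 7680$)
$\left(-4 - 606\right)^{2} + J = \left(-4 - 606\right)^{2} + 7680 = \left(-610\right)^{2} + 7680 = 372100 + 7680 = 379780$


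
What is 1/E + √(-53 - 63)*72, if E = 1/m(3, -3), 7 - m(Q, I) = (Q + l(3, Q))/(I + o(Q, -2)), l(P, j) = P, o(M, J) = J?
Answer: 41/5 + 144*I*√29 ≈ 8.2 + 775.46*I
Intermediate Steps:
m(Q, I) = 7 - (3 + Q)/(-2 + I) (m(Q, I) = 7 - (Q + 3)/(I - 2) = 7 - (3 + Q)/(-2 + I))
E = 5/41 (E = 1/((-17 - 1*3 + 7*(-3))/(-2 - 3)) = 1/((-17 - 3 - 21)/(-5)) = 1/(-⅕*(-41)) = 1/(41/5) = 5/41 ≈ 0.12195)
1/E + √(-53 - 63)*72 = 1/(5/41) + √(-53 - 63)*72 = 41/5 + √(-116)*72 = 41/5 + (2*I*√29)*72 = 41/5 + 144*I*√29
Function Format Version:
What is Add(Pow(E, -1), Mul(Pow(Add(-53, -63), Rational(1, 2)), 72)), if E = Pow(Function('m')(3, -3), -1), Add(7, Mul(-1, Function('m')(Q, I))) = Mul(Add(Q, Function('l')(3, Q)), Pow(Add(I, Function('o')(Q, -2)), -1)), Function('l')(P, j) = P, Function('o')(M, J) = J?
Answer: Add(Rational(41, 5), Mul(144, I, Pow(29, Rational(1, 2)))) ≈ Add(8.2000, Mul(775.46, I))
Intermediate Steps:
Function('m')(Q, I) = Add(7, Mul(-1, Pow(Add(-2, I), -1), Add(3, Q))) (Function('m')(Q, I) = Add(7, Mul(-1, Mul(Add(Q, 3), Pow(Add(I, -2), -1)))) = Add(7, Mul(-1, Mul(Add(3, Q), Pow(Add(-2, I), -1)))) = Add(7, Mul(-1, Mul(Pow(Add(-2, I), -1), Add(3, Q)))) = Add(7, Mul(-1, Pow(Add(-2, I), -1), Add(3, Q))))
E = Rational(5, 41) (E = Pow(Mul(Pow(Add(-2, -3), -1), Add(-17, Mul(-1, 3), Mul(7, -3))), -1) = Pow(Mul(Pow(-5, -1), Add(-17, -3, -21)), -1) = Pow(Mul(Rational(-1, 5), -41), -1) = Pow(Rational(41, 5), -1) = Rational(5, 41) ≈ 0.12195)
Add(Pow(E, -1), Mul(Pow(Add(-53, -63), Rational(1, 2)), 72)) = Add(Pow(Rational(5, 41), -1), Mul(Pow(Add(-53, -63), Rational(1, 2)), 72)) = Add(Rational(41, 5), Mul(Pow(-116, Rational(1, 2)), 72)) = Add(Rational(41, 5), Mul(Mul(2, I, Pow(29, Rational(1, 2))), 72)) = Add(Rational(41, 5), Mul(144, I, Pow(29, Rational(1, 2))))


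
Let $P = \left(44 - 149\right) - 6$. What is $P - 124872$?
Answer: $-124983$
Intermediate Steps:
$P = -111$ ($P = -105 - 6 = -111$)
$P - 124872 = -111 - 124872 = -124983$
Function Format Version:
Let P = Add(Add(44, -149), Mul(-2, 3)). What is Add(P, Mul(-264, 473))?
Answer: -124983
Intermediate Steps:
P = -111 (P = Add(-105, -6) = -111)
Add(P, Mul(-264, 473)) = Add(-111, Mul(-264, 473)) = Add(-111, -124872) = -124983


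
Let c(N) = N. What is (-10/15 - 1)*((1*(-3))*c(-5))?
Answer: -25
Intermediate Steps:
(-10/15 - 1)*((1*(-3))*c(-5)) = (-10/15 - 1)*((1*(-3))*(-5)) = (-10*1/15 - 1)*(-3*(-5)) = (-⅔ - 1)*15 = -5/3*15 = -25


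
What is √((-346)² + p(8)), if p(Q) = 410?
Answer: √120126 ≈ 346.59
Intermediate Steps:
√((-346)² + p(8)) = √((-346)² + 410) = √(119716 + 410) = √120126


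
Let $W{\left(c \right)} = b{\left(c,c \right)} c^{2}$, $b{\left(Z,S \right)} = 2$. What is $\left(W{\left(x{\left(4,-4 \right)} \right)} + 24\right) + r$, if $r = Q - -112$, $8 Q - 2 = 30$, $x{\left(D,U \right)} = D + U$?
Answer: $140$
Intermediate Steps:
$Q = 4$ ($Q = \frac{1}{4} + \frac{1}{8} \cdot 30 = \frac{1}{4} + \frac{15}{4} = 4$)
$W{\left(c \right)} = 2 c^{2}$
$r = 116$ ($r = 4 - -112 = 4 + 112 = 116$)
$\left(W{\left(x{\left(4,-4 \right)} \right)} + 24\right) + r = \left(2 \left(4 - 4\right)^{2} + 24\right) + 116 = \left(2 \cdot 0^{2} + 24\right) + 116 = \left(2 \cdot 0 + 24\right) + 116 = \left(0 + 24\right) + 116 = 24 + 116 = 140$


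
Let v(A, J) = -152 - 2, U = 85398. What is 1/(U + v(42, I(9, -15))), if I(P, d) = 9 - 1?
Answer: 1/85244 ≈ 1.1731e-5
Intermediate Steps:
I(P, d) = 8
v(A, J) = -154
1/(U + v(42, I(9, -15))) = 1/(85398 - 154) = 1/85244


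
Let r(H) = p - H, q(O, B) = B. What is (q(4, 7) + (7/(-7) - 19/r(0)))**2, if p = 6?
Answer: 289/36 ≈ 8.0278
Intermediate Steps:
r(H) = 6 - H
(q(4, 7) + (7/(-7) - 19/r(0)))**2 = (7 + (7/(-7) - 19/(6 - 1*0)))**2 = (7 + (7*(-1/7) - 19/(6 + 0)))**2 = (7 + (-1 - 19/6))**2 = (7 - 25/6)**2 = (17/6)**2 = 289/36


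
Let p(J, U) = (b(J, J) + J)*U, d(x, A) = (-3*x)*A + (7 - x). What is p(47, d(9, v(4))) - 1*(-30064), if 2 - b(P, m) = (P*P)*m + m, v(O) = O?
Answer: 11450374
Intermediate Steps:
b(P, m) = 2 - m - m*P² (b(P, m) = 2 - ((P*P)*m + m) = 2 - (P²*m + m) = 2 - (m*P² + m) = 2 - (m + m*P²) = 2 + (-m - m*P²) = 2 - m - m*P²)
d(x, A) = 7 - x - 3*A*x (d(x, A) = -3*A*x + (7 - x) = 7 - x - 3*A*x)
p(J, U) = U*(2 - J³) (p(J, U) = ((2 - J - J*J²) + J)*U = ((2 - J - J³) + J)*U = (2 - J³)*U = U*(2 - J³))
p(47, d(9, v(4))) - 1*(-30064) = (7 - 1*9 - 3*4*9)*(2 - 1*47³) - 1*(-30064) = (7 - 9 - 108)*(2 - 1*103823) + 30064 = -110*(2 - 103823) + 30064 = -110*(-103821) + 30064 = 11420310 + 30064 = 11450374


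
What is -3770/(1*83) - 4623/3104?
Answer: -12085789/257632 ≈ -46.911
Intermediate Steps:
-3770/(1*83) - 4623/3104 = -3770/83 - 4623*1/3104 = -3770*1/83 - 4623/3104 = -3770/83 - 4623/3104 = -12085789/257632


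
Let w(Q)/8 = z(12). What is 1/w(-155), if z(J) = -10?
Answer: -1/80 ≈ -0.012500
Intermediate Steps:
w(Q) = -80 (w(Q) = 8*(-10) = -80)
1/w(-155) = 1/(-80) = -1/80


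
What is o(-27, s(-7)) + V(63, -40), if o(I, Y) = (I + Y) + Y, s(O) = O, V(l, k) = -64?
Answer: -105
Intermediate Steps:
o(I, Y) = I + 2*Y
o(-27, s(-7)) + V(63, -40) = (-27 + 2*(-7)) - 64 = (-27 - 14) - 64 = -41 - 64 = -105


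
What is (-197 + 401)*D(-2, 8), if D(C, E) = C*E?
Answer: -3264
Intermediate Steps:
(-197 + 401)*D(-2, 8) = (-197 + 401)*(-2*8) = 204*(-16) = -3264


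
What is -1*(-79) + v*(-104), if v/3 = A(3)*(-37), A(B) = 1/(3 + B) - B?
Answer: -32629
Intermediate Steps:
v = 629/2 (v = 3*(((1 - 1*3**2 - 3*3)/(3 + 3))*(-37)) = 3*(((1 - 1*9 - 9)/6)*(-37)) = 3*(((1 - 9 - 9)/6)*(-37)) = 3*(((1/6)*(-17))*(-37)) = 3*(-17/6*(-37)) = 3*(629/6) = 629/2 ≈ 314.50)
-1*(-79) + v*(-104) = -1*(-79) + (629/2)*(-104) = 79 - 32708 = -32629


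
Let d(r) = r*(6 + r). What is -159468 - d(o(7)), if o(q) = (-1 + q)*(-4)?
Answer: -159900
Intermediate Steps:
o(q) = 4 - 4*q
-159468 - d(o(7)) = -159468 - (4 - 4*7)*(6 + (4 - 4*7)) = -159468 - (4 - 28)*(6 + (4 - 28)) = -159468 - (-24)*(6 - 24) = -159468 - (-24)*(-18) = -159468 - 1*432 = -159468 - 432 = -159900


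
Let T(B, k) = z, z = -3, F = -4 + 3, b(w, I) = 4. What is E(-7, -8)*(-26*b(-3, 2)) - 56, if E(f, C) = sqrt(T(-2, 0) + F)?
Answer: -56 - 208*I ≈ -56.0 - 208.0*I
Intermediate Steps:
F = -1
T(B, k) = -3
E(f, C) = 2*I (E(f, C) = sqrt(-3 - 1) = sqrt(-4) = 2*I)
E(-7, -8)*(-26*b(-3, 2)) - 56 = (2*I)*(-26*4) - 56 = (2*I)*(-104) - 56 = -208*I - 56 = -56 - 208*I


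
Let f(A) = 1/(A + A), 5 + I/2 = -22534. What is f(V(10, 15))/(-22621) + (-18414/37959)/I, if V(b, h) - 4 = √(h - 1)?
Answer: -6538246/195490659379 + √14/90484 ≈ 7.9063e-6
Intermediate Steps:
I = -45078 (I = -10 + 2*(-22534) = -10 - 45068 = -45078)
V(b, h) = 4 + √(-1 + h) (V(b, h) = 4 + √(h - 1) = 4 + √(-1 + h))
f(A) = 1/(2*A)
f(V(10, 15))/(-22621) + (-18414/37959)/I = (1/(2*(4 + √(-1 + 15))))/(-22621) - 18414/37959/(-45078) = (1/(2*(4 + √14)))*(-1/22621) - 18414*1/37959*(-1/45078) = -1/(45242*(4 + √14)) - 6138/12653*(-1/45078) = -1/(45242*(4 + √14)) + 93/8641999 = 93/8641999 - 1/(45242*(4 + √14))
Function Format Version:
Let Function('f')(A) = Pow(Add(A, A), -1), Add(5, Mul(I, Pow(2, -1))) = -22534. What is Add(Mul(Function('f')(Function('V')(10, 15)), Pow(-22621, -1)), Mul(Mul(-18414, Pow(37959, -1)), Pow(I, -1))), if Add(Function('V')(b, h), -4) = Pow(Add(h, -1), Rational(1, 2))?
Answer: Add(Rational(-6538246, 195490659379), Mul(Rational(1, 90484), Pow(14, Rational(1, 2)))) ≈ 7.9063e-6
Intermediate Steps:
I = -45078 (I = Add(-10, Mul(2, -22534)) = Add(-10, -45068) = -45078)
Function('V')(b, h) = Add(4, Pow(Add(-1, h), Rational(1, 2))) (Function('V')(b, h) = Add(4, Pow(Add(h, -1), Rational(1, 2))) = Add(4, Pow(Add(-1, h), Rational(1, 2))))
Function('f')(A) = Mul(Rational(1, 2), Pow(A, -1)) (Function('f')(A) = Pow(Mul(2, A), -1) = Mul(Rational(1, 2), Pow(A, -1)))
Add(Mul(Function('f')(Function('V')(10, 15)), Pow(-22621, -1)), Mul(Mul(-18414, Pow(37959, -1)), Pow(I, -1))) = Add(Mul(Mul(Rational(1, 2), Pow(Add(4, Pow(Add(-1, 15), Rational(1, 2))), -1)), Pow(-22621, -1)), Mul(Mul(-18414, Pow(37959, -1)), Pow(-45078, -1))) = Add(Mul(Mul(Rational(1, 2), Pow(Add(4, Pow(14, Rational(1, 2))), -1)), Rational(-1, 22621)), Mul(Mul(-18414, Rational(1, 37959)), Rational(-1, 45078))) = Add(Mul(Rational(-1, 45242), Pow(Add(4, Pow(14, Rational(1, 2))), -1)), Mul(Rational(-6138, 12653), Rational(-1, 45078))) = Add(Mul(Rational(-1, 45242), Pow(Add(4, Pow(14, Rational(1, 2))), -1)), Rational(93, 8641999)) = Add(Rational(93, 8641999), Mul(Rational(-1, 45242), Pow(Add(4, Pow(14, Rational(1, 2))), -1)))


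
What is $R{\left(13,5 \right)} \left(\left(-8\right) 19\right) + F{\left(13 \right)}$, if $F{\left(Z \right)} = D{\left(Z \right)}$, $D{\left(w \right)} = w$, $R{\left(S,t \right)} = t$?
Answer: $-747$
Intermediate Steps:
$F{\left(Z \right)} = Z$
$R{\left(13,5 \right)} \left(\left(-8\right) 19\right) + F{\left(13 \right)} = 5 \left(\left(-8\right) 19\right) + 13 = 5 \left(-152\right) + 13 = -760 + 13 = -747$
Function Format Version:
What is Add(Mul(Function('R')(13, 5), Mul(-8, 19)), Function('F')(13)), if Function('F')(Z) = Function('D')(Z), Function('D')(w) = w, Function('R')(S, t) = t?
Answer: -747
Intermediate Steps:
Function('F')(Z) = Z
Add(Mul(Function('R')(13, 5), Mul(-8, 19)), Function('F')(13)) = Add(Mul(5, Mul(-8, 19)), 13) = Add(Mul(5, -152), 13) = Add(-760, 13) = -747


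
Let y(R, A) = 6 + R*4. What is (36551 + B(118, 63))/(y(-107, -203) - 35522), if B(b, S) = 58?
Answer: -36609/35944 ≈ -1.0185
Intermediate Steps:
y(R, A) = 6 + 4*R
(36551 + B(118, 63))/(y(-107, -203) - 35522) = (36551 + 58)/((6 + 4*(-107)) - 35522) = 36609/((6 - 428) - 35522) = 36609/(-422 - 35522) = 36609/(-35944) = 36609*(-1/35944) = -36609/35944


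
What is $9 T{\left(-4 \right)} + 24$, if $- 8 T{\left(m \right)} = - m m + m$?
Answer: $\frac{93}{2} \approx 46.5$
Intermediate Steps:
$T{\left(m \right)} = - \frac{m}{8} + \frac{m^{2}}{8}$ ($T{\left(m \right)} = - \frac{- m m + m}{8} = - \frac{- m^{2} + m}{8} = - \frac{m - m^{2}}{8} = - \frac{m}{8} + \frac{m^{2}}{8}$)
$9 T{\left(-4 \right)} + 24 = 9 \cdot \frac{1}{8} \left(-4\right) \left(-1 - 4\right) + 24 = 9 \cdot \frac{1}{8} \left(-4\right) \left(-5\right) + 24 = 9 \cdot \frac{5}{2} + 24 = \frac{45}{2} + 24 = \frac{93}{2}$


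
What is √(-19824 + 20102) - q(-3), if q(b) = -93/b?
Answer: -31 + √278 ≈ -14.327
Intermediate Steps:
√(-19824 + 20102) - q(-3) = √(-19824 + 20102) - (-93)/(-3) = √278 - (-93)*(-1)/3 = √278 - 1*31 = √278 - 31 = -31 + √278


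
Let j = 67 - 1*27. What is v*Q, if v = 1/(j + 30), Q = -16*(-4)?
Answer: 32/35 ≈ 0.91429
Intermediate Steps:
j = 40 (j = 67 - 27 = 40)
Q = 64
v = 1/70 (v = 1/(40 + 30) = 1/70 ≈ 0.014286)
v*Q = (1/70)*64 = 32/35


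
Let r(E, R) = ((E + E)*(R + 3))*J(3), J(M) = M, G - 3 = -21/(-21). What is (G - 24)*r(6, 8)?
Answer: -7920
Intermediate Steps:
G = 4 (G = 3 - 21/(-21) = 3 - 21*(-1/21) = 3 + 1 = 4)
r(E, R) = 6*E*(3 + R) (r(E, R) = ((E + E)*(R + 3))*3 = ((2*E)*(3 + R))*3 = (2*E*(3 + R))*3 = 6*E*(3 + R))
(G - 24)*r(6, 8) = (4 - 24)*(6*6*(3 + 8)) = -120*6*11 = -20*396 = -7920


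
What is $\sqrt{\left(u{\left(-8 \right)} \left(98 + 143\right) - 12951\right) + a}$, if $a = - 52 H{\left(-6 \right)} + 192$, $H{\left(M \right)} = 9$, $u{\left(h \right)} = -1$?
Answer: $2 i \sqrt{3367} \approx 116.05 i$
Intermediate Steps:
$a = -276$ ($a = \left(-52\right) 9 + 192 = -468 + 192 = -276$)
$\sqrt{\left(u{\left(-8 \right)} \left(98 + 143\right) - 12951\right) + a} = \sqrt{\left(- (98 + 143) - 12951\right) - 276} = \sqrt{\left(\left(-1\right) 241 - 12951\right) - 276} = \sqrt{\left(-241 - 12951\right) - 276} = \sqrt{-13192 - 276} = \sqrt{-13468} = 2 i \sqrt{3367}$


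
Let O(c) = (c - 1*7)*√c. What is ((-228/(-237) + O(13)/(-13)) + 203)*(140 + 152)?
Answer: 4704996/79 - 1752*√13/13 ≈ 59071.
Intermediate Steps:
O(c) = √c*(-7 + c) (O(c) = (c - 7)*√c = (-7 + c)*√c = √c*(-7 + c))
((-228/(-237) + O(13)/(-13)) + 203)*(140 + 152) = ((-228/(-237) + (√13*(-7 + 13))/(-13)) + 203)*(140 + 152) = ((-228*(-1/237) + (√13*6)*(-1/13)) + 203)*292 = ((76/79 + (6*√13)*(-1/13)) + 203)*292 = ((76/79 - 6*√13/13) + 203)*292 = (16113/79 - 6*√13/13)*292 = 4704996/79 - 1752*√13/13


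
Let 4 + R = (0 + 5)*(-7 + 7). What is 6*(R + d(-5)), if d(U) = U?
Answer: -54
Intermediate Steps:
R = -4 (R = -4 + (0 + 5)*(-7 + 7) = -4 + 5*0 = -4 + 0 = -4)
6*(R + d(-5)) = 6*(-4 - 5) = 6*(-9) = -54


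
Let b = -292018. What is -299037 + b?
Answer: -591055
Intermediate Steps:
-299037 + b = -299037 - 292018 = -591055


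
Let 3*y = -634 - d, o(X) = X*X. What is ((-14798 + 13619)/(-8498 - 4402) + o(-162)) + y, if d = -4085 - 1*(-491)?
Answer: 351276779/12900 ≈ 27231.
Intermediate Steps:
o(X) = X²
d = -3594 (d = -4085 + 491 = -3594)
y = 2960/3 (y = (-634 - 1*(-3594))/3 = (-634 + 3594)/3 = (⅓)*2960 = 2960/3 ≈ 986.67)
((-14798 + 13619)/(-8498 - 4402) + o(-162)) + y = ((-14798 + 13619)/(-8498 - 4402) + (-162)²) + 2960/3 = (-1179/(-12900) + 26244) + 2960/3 = (-1179*(-1/12900) + 26244) + 2960/3 = (393/4300 + 26244) + 2960/3 = 112849593/4300 + 2960/3 = 351276779/12900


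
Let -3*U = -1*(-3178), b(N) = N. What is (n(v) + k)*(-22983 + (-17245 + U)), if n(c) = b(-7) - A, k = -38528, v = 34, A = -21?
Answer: 1590140356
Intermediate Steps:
n(c) = 14 (n(c) = -7 - 1*(-21) = -7 + 21 = 14)
U = -3178/3 (U = -(-1)*(-3178)/3 = -⅓*3178 = -3178/3 ≈ -1059.3)
(n(v) + k)*(-22983 + (-17245 + U)) = (14 - 38528)*(-22983 + (-17245 - 3178/3)) = -38514*(-22983 - 54913/3) = -38514*(-123862/3) = 1590140356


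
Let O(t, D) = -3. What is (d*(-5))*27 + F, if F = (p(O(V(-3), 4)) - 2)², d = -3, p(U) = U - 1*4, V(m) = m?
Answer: 486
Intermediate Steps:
p(U) = -4 + U (p(U) = U - 4 = -4 + U)
F = 81 (F = ((-4 - 3) - 2)² = (-7 - 2)² = (-9)² = 81)
(d*(-5))*27 + F = -3*(-5)*27 + 81 = 15*27 + 81 = 405 + 81 = 486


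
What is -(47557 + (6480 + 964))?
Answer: -55001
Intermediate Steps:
-(47557 + (6480 + 964)) = -(47557 + 7444) = -1*55001 = -55001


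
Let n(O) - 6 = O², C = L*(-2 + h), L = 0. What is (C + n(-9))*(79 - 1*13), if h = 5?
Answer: 5742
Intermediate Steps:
C = 0 (C = 0*(-2 + 5) = 0*3 = 0)
n(O) = 6 + O²
(C + n(-9))*(79 - 1*13) = (0 + (6 + (-9)²))*(79 - 1*13) = (0 + (6 + 81))*(79 - 13) = (0 + 87)*66 = 87*66 = 5742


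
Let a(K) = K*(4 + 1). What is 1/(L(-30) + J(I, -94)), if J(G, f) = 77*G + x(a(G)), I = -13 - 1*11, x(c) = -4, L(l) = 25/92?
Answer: -92/170359 ≈ -0.00054004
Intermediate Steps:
a(K) = 5*K (a(K) = K*5 = 5*K)
L(l) = 25/92 (L(l) = 25*(1/92) = 25/92)
I = -24 (I = -13 - 11 = -24)
J(G, f) = -4 + 77*G (J(G, f) = 77*G - 4 = -4 + 77*G)
1/(L(-30) + J(I, -94)) = 1/(25/92 + (-4 + 77*(-24))) = 1/(25/92 + (-4 - 1848)) = 1/(25/92 - 1852) = 1/(-170359/92) = -92/170359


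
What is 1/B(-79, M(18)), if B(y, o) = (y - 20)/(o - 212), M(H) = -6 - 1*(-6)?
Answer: 212/99 ≈ 2.1414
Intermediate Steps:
M(H) = 0 (M(H) = -6 + 6 = 0)
B(y, o) = (-20 + y)/(-212 + o)
1/B(-79, M(18)) = 1/((-20 - 79)/(-212 + 0)) = 1/(-99/(-212)) = 1/(-1/212*(-99)) = 1/(99/212) = 212/99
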